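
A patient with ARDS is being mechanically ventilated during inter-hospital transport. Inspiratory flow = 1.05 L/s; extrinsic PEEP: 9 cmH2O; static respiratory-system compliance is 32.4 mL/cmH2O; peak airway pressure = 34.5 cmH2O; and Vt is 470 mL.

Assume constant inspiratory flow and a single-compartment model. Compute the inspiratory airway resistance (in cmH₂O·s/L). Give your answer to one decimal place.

Equation of motion (constant flow): PIP = Vt/C + R·V̇ + PEEP.
R·V̇ = PIP − Vt/C − PEEP = 34.5 − 470/32.4 − 9 = 34.5 − 14.506 − 9 = 10.994 cmH2O.
R = 10.994 / 1.05 = 10.47 cmH2O·s/L.

10.5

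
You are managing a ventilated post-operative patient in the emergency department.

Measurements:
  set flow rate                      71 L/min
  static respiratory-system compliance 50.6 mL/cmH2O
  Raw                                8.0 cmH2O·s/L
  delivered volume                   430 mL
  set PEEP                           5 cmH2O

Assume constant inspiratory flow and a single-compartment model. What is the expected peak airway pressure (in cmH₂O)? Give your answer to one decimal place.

Flow: 71 L/min ÷ 60 = 1.1833 L/s.
Equation of motion (constant flow): PIP = Vt/C + R·V̇ + PEEP.
PIP = 430/50.6 + 8.0×1.1833 + 5 = 8.498 + 9.466 + 5 = 22.964 cmH2O.

23.0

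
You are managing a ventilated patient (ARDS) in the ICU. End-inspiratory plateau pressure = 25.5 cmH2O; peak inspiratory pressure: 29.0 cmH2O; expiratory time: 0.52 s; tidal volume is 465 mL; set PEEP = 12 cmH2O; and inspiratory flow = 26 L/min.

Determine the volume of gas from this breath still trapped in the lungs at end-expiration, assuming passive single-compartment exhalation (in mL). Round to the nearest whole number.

72

Flow: 26 L/min ÷ 60 = 0.4333 L/s.
R = (PIP − Pplat)/V̇ = (29.0 − 25.5) / 0.4333 = 3.5/0.4333 = 8.078 cmH2O·s/L.
C = Vt/(Pplat − PEEP) = 465.0 / (25.5 − 12) = 465.0/13.5 = 34.444 mL/cmH2O.
τ = R × C = 8.078 × 0.03444 L/cmH2O = 0.2782 s.
Fraction remaining = e^(−Te/τ) = e^(−0.52/0.2782) = 0.1543.
Trapped volume = 465.0 × 0.1543 = 71.75 mL.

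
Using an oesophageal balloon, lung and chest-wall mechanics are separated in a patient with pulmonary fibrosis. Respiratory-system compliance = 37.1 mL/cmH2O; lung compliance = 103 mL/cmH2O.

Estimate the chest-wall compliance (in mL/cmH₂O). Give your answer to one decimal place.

1/Ccw = 1/Crs − 1/CL.
1/Ccw = 1/37.1 − 1/103 = 0.01725.
Ccw = 57.971 mL/cmH2O.

58.0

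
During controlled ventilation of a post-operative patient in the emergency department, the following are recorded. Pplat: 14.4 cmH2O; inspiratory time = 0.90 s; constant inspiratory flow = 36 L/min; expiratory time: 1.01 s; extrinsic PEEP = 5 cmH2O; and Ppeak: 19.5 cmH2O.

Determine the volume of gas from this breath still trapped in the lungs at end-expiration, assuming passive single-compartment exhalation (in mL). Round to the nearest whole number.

Flow: 36 L/min ÷ 60 = 0.6 L/s.
Vt = flow × Ti = 0.6 L/s × 0.90 s × 1000 mL/L = 540.0 mL.
R = (PIP − Pplat)/V̇ = (19.5 − 14.4) / 0.6 = 5.1/0.6 = 8.5 cmH2O·s/L.
C = Vt/(Pplat − PEEP) = 540.0 / (14.4 − 5) = 540.0/9.4 = 57.447 mL/cmH2O.
τ = R × C = 8.5 × 0.05745 L/cmH2O = 0.4883 s.
Fraction remaining = e^(−Te/τ) = e^(−1.01/0.4883) = 0.1264.
Trapped volume = 540.0 × 0.1264 = 68.256 mL.

68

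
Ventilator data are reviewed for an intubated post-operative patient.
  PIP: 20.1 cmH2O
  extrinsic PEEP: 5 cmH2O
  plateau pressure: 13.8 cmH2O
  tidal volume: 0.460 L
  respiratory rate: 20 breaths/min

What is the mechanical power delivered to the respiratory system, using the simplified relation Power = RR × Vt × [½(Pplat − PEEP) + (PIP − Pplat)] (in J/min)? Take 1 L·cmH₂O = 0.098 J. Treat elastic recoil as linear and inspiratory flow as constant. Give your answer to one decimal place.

Per-breath work = Vt × [½(Pplat−PEEP) + (PIP−Pplat)] = 0.460 × [0.5×8.8 + 6.3] = 0.460 × 10.7 = 4.922 L·cmH2O.
Power = 20 × 4.922 = 98.44 L·cmH2O/min.
× 0.098 J/(L·cmH2O) → 9.647 J/min.

9.6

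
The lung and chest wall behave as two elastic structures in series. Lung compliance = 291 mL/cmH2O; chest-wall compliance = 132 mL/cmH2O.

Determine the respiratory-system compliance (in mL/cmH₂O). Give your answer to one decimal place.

90.8

Lung and chest wall are elastances in series: 1/Crs = 1/CL + 1/Ccw.
1/Crs = 1/291 + 1/132 = 0.01101.
Crs = 90.827 mL/cmH2O.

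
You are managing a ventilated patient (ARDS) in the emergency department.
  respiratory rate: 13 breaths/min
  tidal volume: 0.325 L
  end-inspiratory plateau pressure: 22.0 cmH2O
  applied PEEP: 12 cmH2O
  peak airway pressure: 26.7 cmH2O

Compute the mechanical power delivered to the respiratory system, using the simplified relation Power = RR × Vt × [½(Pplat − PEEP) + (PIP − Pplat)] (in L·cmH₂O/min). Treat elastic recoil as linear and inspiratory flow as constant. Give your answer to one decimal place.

Per-breath work = Vt × [½(Pplat−PEEP) + (PIP−Pplat)] = 0.325 × [0.5×10.0 + 4.7] = 0.325 × 9.7 = 3.153 L·cmH2O.
Power = 13 × 3.153 = 40.989 L·cmH2O/min.

41.0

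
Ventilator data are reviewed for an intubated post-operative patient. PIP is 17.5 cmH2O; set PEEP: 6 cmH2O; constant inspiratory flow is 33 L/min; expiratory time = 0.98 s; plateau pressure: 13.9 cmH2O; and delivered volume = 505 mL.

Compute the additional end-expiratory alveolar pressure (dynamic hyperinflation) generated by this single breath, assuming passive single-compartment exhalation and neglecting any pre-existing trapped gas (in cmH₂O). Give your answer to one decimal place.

0.8

Flow: 33 L/min ÷ 60 = 0.55 L/s.
R = (PIP − Pplat)/V̇ = (17.5 − 13.9) / 0.55 = 3.6/0.55 = 6.545 cmH2O·s/L.
C = Vt/(Pplat − PEEP) = 505.0 / (13.9 − 6) = 505.0/7.9 = 63.924 mL/cmH2O.
τ = R × C = 6.545 × 0.06392 L/cmH2O = 0.4184 s.
Fraction remaining = e^(−Te/τ) = e^(−0.98/0.4184) = 0.09611; trapped volume = 505.0 × 0.09611 = 48.536 mL.
Additional alveolar pressure from trapping ≈ V_trapped / C = 48.536 / 63.924 = 0.7593 cmH2O.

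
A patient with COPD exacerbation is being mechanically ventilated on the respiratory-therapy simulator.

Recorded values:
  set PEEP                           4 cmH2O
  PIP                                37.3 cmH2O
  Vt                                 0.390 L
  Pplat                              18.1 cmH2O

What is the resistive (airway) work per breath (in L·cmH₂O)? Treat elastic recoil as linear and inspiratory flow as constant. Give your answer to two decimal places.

With constant inspiratory flow the resistive pressure is constant at PIP − Pplat = 37.3 − 18.1 = 19.2 cmH2O, so resistive work = 19.2 × 0.390 = 7.488 L·cmH2O.

7.49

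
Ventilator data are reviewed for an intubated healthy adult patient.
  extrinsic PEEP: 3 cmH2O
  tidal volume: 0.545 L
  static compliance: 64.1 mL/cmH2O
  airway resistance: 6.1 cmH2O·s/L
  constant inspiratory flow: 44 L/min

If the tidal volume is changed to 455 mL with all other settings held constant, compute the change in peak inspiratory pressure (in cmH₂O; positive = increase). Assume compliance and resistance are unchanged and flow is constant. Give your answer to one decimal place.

-1.4

PIP = Vt/C + R·V̇ + PEEP (constant-flow equation of motion).
Only the elastic term changes: ΔPIP = ΔVt / C = (455 − 545) / 64.1 = -1.404 cmH2O.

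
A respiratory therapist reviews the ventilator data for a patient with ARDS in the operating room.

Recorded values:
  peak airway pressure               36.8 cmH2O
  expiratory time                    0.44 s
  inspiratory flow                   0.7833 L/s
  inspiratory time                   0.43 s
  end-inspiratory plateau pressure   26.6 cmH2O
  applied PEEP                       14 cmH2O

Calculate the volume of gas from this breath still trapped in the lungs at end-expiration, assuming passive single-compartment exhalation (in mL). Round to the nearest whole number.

95

Vt = flow × Ti = 0.7833 L/s × 0.43 s × 1000 mL/L = 336.82 mL.
R = (PIP − Pplat)/V̇ = (36.8 − 26.6) / 0.7833 = 10.2/0.7833 = 13.022 cmH2O·s/L.
C = Vt/(Pplat − PEEP) = 336.82 / (26.6 − 14) = 336.82/12.6 = 26.732 mL/cmH2O.
τ = R × C = 13.022 × 0.02673 L/cmH2O = 0.3481 s.
Fraction remaining = e^(−Te/τ) = e^(−0.44/0.3481) = 0.2825.
Trapped volume = 336.82 × 0.2825 = 95.152 mL.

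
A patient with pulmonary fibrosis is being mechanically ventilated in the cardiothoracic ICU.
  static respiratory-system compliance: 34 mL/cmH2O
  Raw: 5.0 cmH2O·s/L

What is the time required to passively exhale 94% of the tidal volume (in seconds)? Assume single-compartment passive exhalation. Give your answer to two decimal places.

0.48

τ = R × C = 5.0 × 34 mL/cmH2O = 5.0 × 0.034 L/cmH2O = 0.17 s.
Exhaled fraction f = 1 − e^(−t/τ) → t = −τ·ln(1 − f) = −0.17·ln(0.06) = 0.4783 s.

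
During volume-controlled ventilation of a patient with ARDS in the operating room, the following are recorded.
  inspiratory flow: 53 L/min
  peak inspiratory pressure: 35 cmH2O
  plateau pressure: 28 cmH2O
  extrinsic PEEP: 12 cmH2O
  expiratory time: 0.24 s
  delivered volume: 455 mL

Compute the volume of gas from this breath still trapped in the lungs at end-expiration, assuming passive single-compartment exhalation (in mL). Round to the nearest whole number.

Flow: 53 L/min ÷ 60 = 0.8833 L/s.
R = (PIP − Pplat)/V̇ = (35 − 28) / 0.8833 = 7.0/0.8833 = 7.925 cmH2O·s/L.
C = Vt/(Pplat − PEEP) = 455.0 / (28 − 12) = 455.0/16.0 = 28.438 mL/cmH2O.
τ = R × C = 7.925 × 0.02844 L/cmH2O = 0.2254 s.
Fraction remaining = e^(−Te/τ) = e^(−0.24/0.2254) = 0.3448.
Trapped volume = 455.0 × 0.3448 = 156.88 mL.

157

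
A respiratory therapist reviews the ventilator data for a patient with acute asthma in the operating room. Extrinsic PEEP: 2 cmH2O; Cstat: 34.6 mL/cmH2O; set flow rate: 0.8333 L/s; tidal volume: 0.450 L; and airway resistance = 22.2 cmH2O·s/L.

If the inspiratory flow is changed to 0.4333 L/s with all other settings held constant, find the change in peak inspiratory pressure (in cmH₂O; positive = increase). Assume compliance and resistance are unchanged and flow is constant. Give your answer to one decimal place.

PIP = Vt/C + R·V̇ + PEEP (constant-flow equation of motion).
Only the resistive term changes: ΔPIP = R × ΔV̇ = 22.2 × (0.4333 − 0.8333) = 22.2 × -0.4 = -8.88 cmH2O.

-8.9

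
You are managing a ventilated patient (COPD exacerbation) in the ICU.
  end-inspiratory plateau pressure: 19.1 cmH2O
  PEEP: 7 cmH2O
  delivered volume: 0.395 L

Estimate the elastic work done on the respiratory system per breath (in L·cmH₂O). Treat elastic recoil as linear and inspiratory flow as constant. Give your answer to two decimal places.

2.39

Elastic work ≈ ½ × (Pplat − PEEP) × Vt = 0.5 × (19.1 − 7) × 0.395 L = 0.5 × 12.1 × 0.395 = 2.39 L·cmH2O.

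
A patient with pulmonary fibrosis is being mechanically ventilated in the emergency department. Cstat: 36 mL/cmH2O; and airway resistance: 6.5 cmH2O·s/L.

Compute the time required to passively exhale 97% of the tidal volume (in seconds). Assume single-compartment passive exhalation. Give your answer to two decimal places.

0.82

τ = R × C = 6.5 × 36 mL/cmH2O = 6.5 × 0.036 L/cmH2O = 0.234 s.
Exhaled fraction f = 1 − e^(−t/τ) → t = −τ·ln(1 − f) = −0.234·ln(0.03) = 0.8205 s.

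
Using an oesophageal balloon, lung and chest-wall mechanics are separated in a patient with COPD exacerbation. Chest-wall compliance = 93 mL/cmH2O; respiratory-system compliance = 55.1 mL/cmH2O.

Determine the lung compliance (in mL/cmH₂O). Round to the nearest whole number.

1/CL = 1/Crs − 1/Ccw.
1/CL = 1/55.1 − 1/93 = 0.007396.
CL = 135.21 mL/cmH2O.

135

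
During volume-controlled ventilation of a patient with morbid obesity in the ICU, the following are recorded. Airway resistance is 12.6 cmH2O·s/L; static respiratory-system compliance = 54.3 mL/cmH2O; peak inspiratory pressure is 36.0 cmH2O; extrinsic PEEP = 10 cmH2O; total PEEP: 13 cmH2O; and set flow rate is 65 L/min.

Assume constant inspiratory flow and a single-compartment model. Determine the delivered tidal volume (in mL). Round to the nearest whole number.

508

Flow: 65 L/min ÷ 60 = 1.0833 L/s.
Total PEEP = 13 cmH2O (set 10 + intrinsic 3); this is the baseline alveolar pressure.
Equation of motion (constant flow): PIP = Vt/C + R·V̇ + PEEP.
Vt/C = PIP − R·V̇ − PEEP = 36.0 − 13.65 − 13 = 9.35 cmH2O.
Vt = C × 9.35 = 54.3 × 9.35 = 507.71 mL.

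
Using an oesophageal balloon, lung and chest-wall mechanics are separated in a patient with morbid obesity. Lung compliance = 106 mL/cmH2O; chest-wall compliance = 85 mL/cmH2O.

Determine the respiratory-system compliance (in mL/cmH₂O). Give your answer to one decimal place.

Lung and chest wall are elastances in series: 1/Crs = 1/CL + 1/Ccw.
1/Crs = 1/106 + 1/85 = 0.0212.
Crs = 47.17 mL/cmH2O.

47.2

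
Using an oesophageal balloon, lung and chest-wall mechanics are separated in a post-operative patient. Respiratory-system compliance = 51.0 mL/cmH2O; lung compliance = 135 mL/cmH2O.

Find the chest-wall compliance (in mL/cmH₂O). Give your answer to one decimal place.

1/Ccw = 1/Crs − 1/CL.
1/Ccw = 1/51.0 − 1/135 = 0.0122.
Ccw = 81.967 mL/cmH2O.

82.0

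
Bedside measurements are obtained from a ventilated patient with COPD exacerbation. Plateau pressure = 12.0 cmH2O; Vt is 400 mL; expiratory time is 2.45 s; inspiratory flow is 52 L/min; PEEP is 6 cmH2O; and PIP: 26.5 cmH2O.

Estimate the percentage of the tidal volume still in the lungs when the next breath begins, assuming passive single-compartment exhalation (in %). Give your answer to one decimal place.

11.1

Flow: 52 L/min ÷ 60 = 0.8667 L/s.
R = (PIP − Pplat)/V̇ = (26.5 − 12.0) / 0.8667 = 14.5/0.8667 = 16.73 cmH2O·s/L.
C = Vt/(Pplat − PEEP) = 400.0 / (12.0 − 6) = 400.0/6.0 = 66.667 mL/cmH2O.
τ = R × C = 16.73 × 0.06667 L/cmH2O = 1.115 s.
Fraction remaining at end-expiration = e^(−Te/τ) = e^(−2.45/1.115) = 0.1111 → 11.11%.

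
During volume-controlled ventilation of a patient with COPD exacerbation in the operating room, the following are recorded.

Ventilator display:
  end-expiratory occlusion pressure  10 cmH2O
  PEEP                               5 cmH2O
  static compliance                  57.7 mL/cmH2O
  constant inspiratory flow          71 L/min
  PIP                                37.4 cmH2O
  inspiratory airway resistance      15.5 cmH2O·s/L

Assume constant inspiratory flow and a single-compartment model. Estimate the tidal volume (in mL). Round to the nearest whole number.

Flow: 71 L/min ÷ 60 = 1.1833 L/s.
Total PEEP = 10 cmH2O (set 5 + intrinsic 5); this is the baseline alveolar pressure.
Equation of motion (constant flow): PIP = Vt/C + R·V̇ + PEEP.
Vt/C = PIP − R·V̇ − PEEP = 37.4 − 18.341 − 10 = 9.059 cmH2O.
Vt = C × 9.059 = 57.7 × 9.059 = 522.7 mL.

523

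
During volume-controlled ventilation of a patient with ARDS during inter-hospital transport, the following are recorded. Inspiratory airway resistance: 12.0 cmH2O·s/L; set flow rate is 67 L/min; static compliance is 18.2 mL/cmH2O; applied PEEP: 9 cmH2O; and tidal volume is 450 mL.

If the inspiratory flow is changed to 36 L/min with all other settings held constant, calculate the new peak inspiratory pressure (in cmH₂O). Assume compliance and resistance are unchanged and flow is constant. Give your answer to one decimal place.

Flow: 67 L/min ÷ 60 = 1.1167 L/s.
New flow: 36 L/min ÷ 60 = 0.6 L/s.
PIP = Vt/C + R·V̇ + PEEP (constant-flow equation of motion).
Only the resistive term changes: ΔPIP = R × ΔV̇ = 12.0 × (0.6 − 1.1167) = 12.0 × -0.5167 = -6.2 cmH2O.
Original PIP = 450/18.2 + 12.0×1.1167 + 9 = 47.126 cmH2O; new PIP = 47.126 + (-6.2) = 40.926 cmH2O.

40.9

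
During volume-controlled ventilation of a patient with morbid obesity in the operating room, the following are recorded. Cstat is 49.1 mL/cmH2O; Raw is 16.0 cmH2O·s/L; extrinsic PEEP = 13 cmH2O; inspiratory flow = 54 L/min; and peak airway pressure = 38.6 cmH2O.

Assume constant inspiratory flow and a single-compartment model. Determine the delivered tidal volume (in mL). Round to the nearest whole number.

550

Flow: 54 L/min ÷ 60 = 0.9 L/s.
Equation of motion (constant flow): PIP = Vt/C + R·V̇ + PEEP.
Vt/C = PIP − R·V̇ − PEEP = 38.6 − 14.4 − 13 = 11.2 cmH2O.
Vt = C × 11.2 = 49.1 × 11.2 = 549.92 mL.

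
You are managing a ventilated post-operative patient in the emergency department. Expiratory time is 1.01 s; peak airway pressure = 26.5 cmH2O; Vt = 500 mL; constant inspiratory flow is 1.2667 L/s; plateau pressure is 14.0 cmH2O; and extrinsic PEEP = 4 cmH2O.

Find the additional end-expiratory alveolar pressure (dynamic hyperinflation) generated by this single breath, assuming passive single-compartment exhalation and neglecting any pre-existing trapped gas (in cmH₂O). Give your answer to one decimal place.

1.3

R = (PIP − Pplat)/V̇ = (26.5 − 14.0) / 1.2667 = 12.5/1.2667 = 9.868 cmH2O·s/L.
C = Vt/(Pplat − PEEP) = 500.0 / (14.0 − 4) = 500.0/10.0 = 50.0 mL/cmH2O.
τ = R × C = 9.868 × 0.05 L/cmH2O = 0.4934 s.
Fraction remaining = e^(−Te/τ) = e^(−1.01/0.4934) = 0.1291; trapped volume = 500.0 × 0.1291 = 64.55 mL.
Additional alveolar pressure from trapping ≈ V_trapped / C = 64.55 / 50.0 = 1.291 cmH2O.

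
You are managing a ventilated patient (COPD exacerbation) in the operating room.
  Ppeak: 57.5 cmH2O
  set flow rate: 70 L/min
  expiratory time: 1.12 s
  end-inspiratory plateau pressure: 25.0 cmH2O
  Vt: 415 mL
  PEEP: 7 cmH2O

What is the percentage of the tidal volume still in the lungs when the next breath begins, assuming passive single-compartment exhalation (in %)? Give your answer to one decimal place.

Flow: 70 L/min ÷ 60 = 1.1667 L/s.
R = (PIP − Pplat)/V̇ = (57.5 − 25.0) / 1.1667 = 32.5/1.1667 = 27.856 cmH2O·s/L.
C = Vt/(Pplat − PEEP) = 415.0 / (25.0 − 7) = 415.0/18.0 = 23.056 mL/cmH2O.
τ = R × C = 27.856 × 0.02306 L/cmH2O = 0.6424 s.
Fraction remaining at end-expiration = e^(−Te/τ) = e^(−1.12/0.6424) = 0.1749 → 17.49%.

17.5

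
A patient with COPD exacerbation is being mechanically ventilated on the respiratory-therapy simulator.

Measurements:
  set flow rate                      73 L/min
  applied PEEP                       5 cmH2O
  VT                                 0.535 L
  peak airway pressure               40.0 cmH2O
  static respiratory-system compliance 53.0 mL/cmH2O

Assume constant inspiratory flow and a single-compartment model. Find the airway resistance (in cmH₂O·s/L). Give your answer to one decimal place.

20.5

Flow: 73 L/min ÷ 60 = 1.2167 L/s.
Equation of motion (constant flow): PIP = Vt/C + R·V̇ + PEEP.
R·V̇ = PIP − Vt/C − PEEP = 40.0 − 535/53.0 − 5 = 40.0 − 10.094 − 5 = 24.906 cmH2O.
R = 24.906 / 1.2167 = 20.47 cmH2O·s/L.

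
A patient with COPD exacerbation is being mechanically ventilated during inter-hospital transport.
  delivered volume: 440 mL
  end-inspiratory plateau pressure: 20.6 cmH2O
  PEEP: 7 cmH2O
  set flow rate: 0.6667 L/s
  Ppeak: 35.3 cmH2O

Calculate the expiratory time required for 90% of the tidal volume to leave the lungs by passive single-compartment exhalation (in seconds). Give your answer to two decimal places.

R = (PIP − Pplat)/V̇ = (35.3 − 20.6) / 0.6667 = 14.7/0.6667 = 22.049 cmH2O·s/L.
C = Vt/(Pplat − PEEP) = 440.0 / (20.6 − 7) = 440.0/13.6 = 32.353 mL/cmH2O.
τ = R × C = 22.049 × 0.03235 L/cmH2O = 0.7133 s.
t = −τ·ln(1 − 0.90) = −0.7133·ln(0.1) = 1.642 s.

1.64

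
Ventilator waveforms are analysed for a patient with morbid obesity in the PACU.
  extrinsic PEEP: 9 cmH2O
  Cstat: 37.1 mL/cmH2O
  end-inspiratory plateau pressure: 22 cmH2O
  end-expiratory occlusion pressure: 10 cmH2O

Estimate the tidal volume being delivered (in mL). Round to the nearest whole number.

445

End-expiratory occlusion gives total PEEP = 10 cmH2O (intrinsic PEEP = 10 − 9 = 1). Use total PEEP for the elastic gradient.
Vt = Cstat × (Pplat − PEEPtotal) = 37.1 × (22 − 10) = 37.1 × 12.0 = 445.2 mL.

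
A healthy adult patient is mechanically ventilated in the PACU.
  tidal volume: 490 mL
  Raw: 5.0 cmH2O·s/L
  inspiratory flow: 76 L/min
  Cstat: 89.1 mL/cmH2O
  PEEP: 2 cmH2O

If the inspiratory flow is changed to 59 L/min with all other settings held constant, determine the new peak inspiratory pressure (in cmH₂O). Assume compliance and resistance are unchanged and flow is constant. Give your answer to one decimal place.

12.4

Flow: 76 L/min ÷ 60 = 1.2667 L/s.
New flow: 59 L/min ÷ 60 = 0.9833 L/s.
PIP = Vt/C + R·V̇ + PEEP (constant-flow equation of motion).
Only the resistive term changes: ΔPIP = R × ΔV̇ = 5.0 × (0.9833 − 1.2667) = 5.0 × -0.2834 = -1.417 cmH2O.
Original PIP = 490/89.1 + 5.0×1.2667 + 2 = 13.833 cmH2O; new PIP = 13.833 + (-1.417) = 12.416 cmH2O.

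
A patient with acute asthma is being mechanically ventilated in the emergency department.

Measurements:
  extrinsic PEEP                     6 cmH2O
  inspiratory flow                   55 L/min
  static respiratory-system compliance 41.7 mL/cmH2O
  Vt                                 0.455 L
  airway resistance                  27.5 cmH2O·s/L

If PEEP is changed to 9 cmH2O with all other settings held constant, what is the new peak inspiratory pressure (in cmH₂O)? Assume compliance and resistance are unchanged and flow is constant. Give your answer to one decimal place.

45.1

Flow: 55 L/min ÷ 60 = 0.9167 L/s.
PIP = Vt/C + R·V̇ + PEEP (constant-flow equation of motion).
Only the baseline term changes: ΔPIP = ΔPEEP = 9 − 6 = 3.0 cmH2O.
Original PIP = 455/41.7 + 27.5×0.9167 + 6 = 42.121 cmH2O; new PIP = 42.121 + (3.0) = 45.121 cmH2O.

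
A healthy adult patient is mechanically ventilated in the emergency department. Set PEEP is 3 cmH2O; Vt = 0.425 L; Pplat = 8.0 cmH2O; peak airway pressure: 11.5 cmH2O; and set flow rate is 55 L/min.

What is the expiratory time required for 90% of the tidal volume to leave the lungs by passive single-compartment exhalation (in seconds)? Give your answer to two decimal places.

Flow: 55 L/min ÷ 60 = 0.9167 L/s.
R = (PIP − Pplat)/V̇ = (11.5 − 8.0) / 0.9167 = 3.5/0.9167 = 3.818 cmH2O·s/L.
C = Vt/(Pplat − PEEP) = 425.0 / (8.0 − 3) = 425.0/5.0 = 85.0 mL/cmH2O.
τ = R × C = 3.818 × 0.085 L/cmH2O = 0.3245 s.
t = −τ·ln(1 − 0.90) = −0.3245·ln(0.1) = 0.7472 s.

0.75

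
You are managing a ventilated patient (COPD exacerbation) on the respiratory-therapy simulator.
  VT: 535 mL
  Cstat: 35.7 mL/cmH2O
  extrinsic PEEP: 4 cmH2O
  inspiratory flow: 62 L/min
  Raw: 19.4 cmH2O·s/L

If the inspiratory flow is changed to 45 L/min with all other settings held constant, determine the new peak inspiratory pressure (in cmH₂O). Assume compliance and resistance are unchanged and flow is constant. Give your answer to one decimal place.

Flow: 62 L/min ÷ 60 = 1.0333 L/s.
New flow: 45 L/min ÷ 60 = 0.75 L/s.
PIP = Vt/C + R·V̇ + PEEP (constant-flow equation of motion).
Only the resistive term changes: ΔPIP = R × ΔV̇ = 19.4 × (0.75 − 1.0333) = 19.4 × -0.2833 = -5.496 cmH2O.
Original PIP = 535/35.7 + 19.4×1.0333 + 4 = 39.032 cmH2O; new PIP = 39.032 + (-5.496) = 33.536 cmH2O.

33.5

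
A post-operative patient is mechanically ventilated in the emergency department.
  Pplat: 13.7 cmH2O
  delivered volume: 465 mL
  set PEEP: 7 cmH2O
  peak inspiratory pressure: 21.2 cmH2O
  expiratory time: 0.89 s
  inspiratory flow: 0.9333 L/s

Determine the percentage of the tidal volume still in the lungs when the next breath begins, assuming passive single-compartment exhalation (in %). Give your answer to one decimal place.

R = (PIP − Pplat)/V̇ = (21.2 − 13.7) / 0.9333 = 7.5/0.9333 = 8.036 cmH2O·s/L.
C = Vt/(Pplat − PEEP) = 465.0 / (13.7 − 7) = 465.0/6.7 = 69.403 mL/cmH2O.
τ = R × C = 8.036 × 0.0694 L/cmH2O = 0.5577 s.
Fraction remaining at end-expiration = e^(−Te/τ) = e^(−0.89/0.5577) = 0.2027 → 20.27%.

20.3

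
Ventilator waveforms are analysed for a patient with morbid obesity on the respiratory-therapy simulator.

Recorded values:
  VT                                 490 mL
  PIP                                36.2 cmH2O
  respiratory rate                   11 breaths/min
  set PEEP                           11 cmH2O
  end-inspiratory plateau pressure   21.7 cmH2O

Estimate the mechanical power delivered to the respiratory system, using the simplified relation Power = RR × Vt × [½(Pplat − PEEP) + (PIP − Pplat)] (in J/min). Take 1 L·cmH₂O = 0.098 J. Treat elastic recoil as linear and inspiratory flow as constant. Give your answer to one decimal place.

10.5

Per-breath work = Vt × [½(Pplat−PEEP) + (PIP−Pplat)] = 0.490 × [0.5×10.7 + 14.5] = 0.490 × 19.85 = 9.727 L·cmH2O.
Power = 11 × 9.727 = 107.0 L·cmH2O/min.
× 0.098 J/(L·cmH2O) → 10.486 J/min.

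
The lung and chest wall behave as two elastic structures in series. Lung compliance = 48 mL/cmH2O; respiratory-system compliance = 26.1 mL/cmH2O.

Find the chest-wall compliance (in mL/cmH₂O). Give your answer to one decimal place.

1/Ccw = 1/Crs − 1/CL.
1/Ccw = 1/26.1 − 1/48 = 0.01748.
Ccw = 57.208 mL/cmH2O.

57.2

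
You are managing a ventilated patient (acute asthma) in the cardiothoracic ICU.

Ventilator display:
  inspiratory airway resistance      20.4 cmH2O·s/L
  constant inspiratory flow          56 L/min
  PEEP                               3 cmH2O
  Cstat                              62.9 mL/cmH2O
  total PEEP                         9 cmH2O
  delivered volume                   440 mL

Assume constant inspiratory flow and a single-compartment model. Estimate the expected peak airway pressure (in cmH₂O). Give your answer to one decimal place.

Flow: 56 L/min ÷ 60 = 0.9333 L/s.
Total PEEP = 9 cmH2O (set 3 + intrinsic 6); this is the baseline alveolar pressure.
Equation of motion (constant flow): PIP = Vt/C + R·V̇ + PEEP.
PIP = 440/62.9 + 20.4×0.9333 + 9 = 6.995 + 19.039 + 9 = 35.034 cmH2O.

35.0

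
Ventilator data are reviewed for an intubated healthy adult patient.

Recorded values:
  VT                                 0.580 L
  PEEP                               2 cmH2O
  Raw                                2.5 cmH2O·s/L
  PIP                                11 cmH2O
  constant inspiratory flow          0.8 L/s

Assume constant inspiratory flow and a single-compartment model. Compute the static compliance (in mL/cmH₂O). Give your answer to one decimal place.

82.9

Equation of motion (constant flow): PIP = Vt/C + R·V̇ + PEEP.
Vt/C = PIP − R·V̇ − PEEP = 11 − 2.5×0.8 − 2 = 11 − 2.0 − 2 = 7.0 cmH2O.
C = Vt / 7.0 = 580 / 7.0 = 82.857 mL/cmH2O.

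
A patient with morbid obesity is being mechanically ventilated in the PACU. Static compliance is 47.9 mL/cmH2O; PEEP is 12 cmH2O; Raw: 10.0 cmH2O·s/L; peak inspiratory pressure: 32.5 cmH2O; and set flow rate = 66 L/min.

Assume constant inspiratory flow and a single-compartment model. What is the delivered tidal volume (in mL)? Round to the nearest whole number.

455

Flow: 66 L/min ÷ 60 = 1.1 L/s.
Equation of motion (constant flow): PIP = Vt/C + R·V̇ + PEEP.
Vt/C = PIP − R·V̇ − PEEP = 32.5 − 11.0 − 12 = 9.5 cmH2O.
Vt = C × 9.5 = 47.9 × 9.5 = 455.05 mL.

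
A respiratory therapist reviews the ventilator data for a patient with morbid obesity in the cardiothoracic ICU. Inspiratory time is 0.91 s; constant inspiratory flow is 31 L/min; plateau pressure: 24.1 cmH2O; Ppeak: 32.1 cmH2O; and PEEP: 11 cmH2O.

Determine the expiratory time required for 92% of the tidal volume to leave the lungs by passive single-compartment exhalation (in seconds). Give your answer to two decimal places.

1.40

Flow: 31 L/min ÷ 60 = 0.5167 L/s.
Vt = flow × Ti = 0.5167 L/s × 0.91 s × 1000 mL/L = 470.2 mL.
R = (PIP − Pplat)/V̇ = (32.1 − 24.1) / 0.5167 = 8.0/0.5167 = 15.483 cmH2O·s/L.
C = Vt/(Pplat − PEEP) = 470.2 / (24.1 − 11) = 470.2/13.1 = 35.893 mL/cmH2O.
τ = R × C = 15.483 × 0.03589 L/cmH2O = 0.5557 s.
t = −τ·ln(1 − 0.92) = −0.5557·ln(0.08) = 1.404 s.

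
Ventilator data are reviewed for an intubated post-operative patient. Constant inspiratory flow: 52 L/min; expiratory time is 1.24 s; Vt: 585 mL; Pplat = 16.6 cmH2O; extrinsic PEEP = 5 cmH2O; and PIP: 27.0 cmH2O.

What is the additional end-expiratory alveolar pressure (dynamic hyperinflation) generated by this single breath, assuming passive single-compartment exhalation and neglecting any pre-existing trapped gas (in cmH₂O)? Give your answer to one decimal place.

1.5

Flow: 52 L/min ÷ 60 = 0.8667 L/s.
R = (PIP − Pplat)/V̇ = (27.0 − 16.6) / 0.8667 = 10.4/0.8667 = 12.0 cmH2O·s/L.
C = Vt/(Pplat − PEEP) = 585.0 / (16.6 − 5) = 585.0/11.6 = 50.431 mL/cmH2O.
τ = R × C = 12.0 × 0.05043 L/cmH2O = 0.6052 s.
Fraction remaining = e^(−Te/τ) = e^(−1.24/0.6052) = 0.1289; trapped volume = 585.0 × 0.1289 = 75.407 mL.
Additional alveolar pressure from trapping ≈ V_trapped / C = 75.407 / 50.431 = 1.495 cmH2O.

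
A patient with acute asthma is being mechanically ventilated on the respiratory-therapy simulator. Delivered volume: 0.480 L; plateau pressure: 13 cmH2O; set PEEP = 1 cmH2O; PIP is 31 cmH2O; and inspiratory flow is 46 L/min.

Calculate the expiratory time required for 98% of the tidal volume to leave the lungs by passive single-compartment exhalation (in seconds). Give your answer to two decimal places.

Flow: 46 L/min ÷ 60 = 0.7667 L/s.
R = (PIP − Pplat)/V̇ = (31 − 13) / 0.7667 = 18.0/0.7667 = 23.477 cmH2O·s/L.
C = Vt/(Pplat − PEEP) = 480.0 / (13 − 1) = 480.0/12.0 = 40.0 mL/cmH2O.
τ = R × C = 23.477 × 0.04 L/cmH2O = 0.9391 s.
t = −τ·ln(1 − 0.98) = −0.9391·ln(0.02) = 3.674 s.

3.67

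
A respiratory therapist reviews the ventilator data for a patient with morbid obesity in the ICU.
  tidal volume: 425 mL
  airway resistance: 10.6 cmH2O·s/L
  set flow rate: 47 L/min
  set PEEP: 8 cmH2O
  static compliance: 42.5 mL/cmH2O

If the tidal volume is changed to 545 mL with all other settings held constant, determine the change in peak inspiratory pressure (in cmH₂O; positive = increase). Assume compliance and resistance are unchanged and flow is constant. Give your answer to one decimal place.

PIP = Vt/C + R·V̇ + PEEP (constant-flow equation of motion).
Only the elastic term changes: ΔPIP = ΔVt / C = (545 − 425) / 42.5 = 2.824 cmH2O.

2.8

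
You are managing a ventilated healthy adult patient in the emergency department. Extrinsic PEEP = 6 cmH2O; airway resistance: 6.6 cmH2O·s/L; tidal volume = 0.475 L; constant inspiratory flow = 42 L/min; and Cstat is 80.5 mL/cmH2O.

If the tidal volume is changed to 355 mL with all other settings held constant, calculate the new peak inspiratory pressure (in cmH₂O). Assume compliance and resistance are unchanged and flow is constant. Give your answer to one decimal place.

15.0

Flow: 42 L/min ÷ 60 = 0.7 L/s.
PIP = Vt/C + R·V̇ + PEEP (constant-flow equation of motion).
Only the elastic term changes: ΔPIP = ΔVt / C = (355 − 475) / 80.5 = -1.491 cmH2O.
Original PIP = 475/80.5 + 6.6×0.7 + 6 = 16.521 cmH2O; new PIP = 16.521 + (-1.491) = 15.03 cmH2O.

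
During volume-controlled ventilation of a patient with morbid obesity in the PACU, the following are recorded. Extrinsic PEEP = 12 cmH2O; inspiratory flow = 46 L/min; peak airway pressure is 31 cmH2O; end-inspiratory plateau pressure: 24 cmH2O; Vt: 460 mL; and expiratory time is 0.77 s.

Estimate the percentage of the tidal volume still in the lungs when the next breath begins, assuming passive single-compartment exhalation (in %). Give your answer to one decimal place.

11.1

Flow: 46 L/min ÷ 60 = 0.7667 L/s.
R = (PIP − Pplat)/V̇ = (31 − 24) / 0.7667 = 7.0/0.7667 = 9.13 cmH2O·s/L.
C = Vt/(Pplat − PEEP) = 460.0 / (24 − 12) = 460.0/12.0 = 38.333 mL/cmH2O.
τ = R × C = 9.13 × 0.03833 L/cmH2O = 0.35 s.
Fraction remaining at end-expiration = e^(−Te/τ) = e^(−0.77/0.35) = 0.1108 → 11.08%.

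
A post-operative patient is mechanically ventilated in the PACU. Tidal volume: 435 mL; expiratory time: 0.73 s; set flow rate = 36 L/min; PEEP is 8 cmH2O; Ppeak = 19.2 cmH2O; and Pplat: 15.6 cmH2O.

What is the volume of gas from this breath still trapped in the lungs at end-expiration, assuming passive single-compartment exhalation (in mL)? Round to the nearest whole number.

Flow: 36 L/min ÷ 60 = 0.6 L/s.
R = (PIP − Pplat)/V̇ = (19.2 − 15.6) / 0.6 = 3.6/0.6 = 6.0 cmH2O·s/L.
C = Vt/(Pplat − PEEP) = 435.0 / (15.6 − 8) = 435.0/7.6 = 57.237 mL/cmH2O.
τ = R × C = 6.0 × 0.05724 L/cmH2O = 0.3434 s.
Fraction remaining = e^(−Te/τ) = e^(−0.73/0.3434) = 0.1193.
Trapped volume = 435.0 × 0.1193 = 51.896 mL.

52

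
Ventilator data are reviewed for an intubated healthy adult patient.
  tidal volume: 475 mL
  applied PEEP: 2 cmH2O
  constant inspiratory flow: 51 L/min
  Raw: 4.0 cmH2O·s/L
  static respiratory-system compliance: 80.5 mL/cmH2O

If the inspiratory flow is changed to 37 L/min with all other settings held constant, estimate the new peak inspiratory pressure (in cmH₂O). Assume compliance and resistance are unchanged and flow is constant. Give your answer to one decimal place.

Flow: 51 L/min ÷ 60 = 0.85 L/s.
New flow: 37 L/min ÷ 60 = 0.6167 L/s.
PIP = Vt/C + R·V̇ + PEEP (constant-flow equation of motion).
Only the resistive term changes: ΔPIP = R × ΔV̇ = 4.0 × (0.6167 − 0.85) = 4.0 × -0.2333 = -0.9332 cmH2O.
Original PIP = 475/80.5 + 4.0×0.85 + 2 = 11.301 cmH2O; new PIP = 11.301 + (-0.9332) = 10.368 cmH2O.

10.4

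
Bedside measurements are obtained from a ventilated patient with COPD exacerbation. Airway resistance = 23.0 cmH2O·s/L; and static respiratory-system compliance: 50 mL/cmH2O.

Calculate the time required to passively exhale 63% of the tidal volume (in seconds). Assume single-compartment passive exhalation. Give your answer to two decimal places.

τ = R × C = 23.0 × 50 mL/cmH2O = 23.0 × 0.050 L/cmH2O = 1.15 s.
Exhaled fraction f = 1 − e^(−t/τ) → t = −τ·ln(1 − f) = −1.15·ln(0.37) = 1.143 s.

1.14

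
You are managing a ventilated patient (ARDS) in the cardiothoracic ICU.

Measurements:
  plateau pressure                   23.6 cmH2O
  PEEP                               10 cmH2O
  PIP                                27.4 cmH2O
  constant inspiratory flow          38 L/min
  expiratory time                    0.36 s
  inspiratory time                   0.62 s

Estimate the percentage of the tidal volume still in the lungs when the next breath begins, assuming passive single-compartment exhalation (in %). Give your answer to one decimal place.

12.5

Flow: 38 L/min ÷ 60 = 0.6333 L/s.
Vt = flow × Ti = 0.6333 L/s × 0.62 s × 1000 mL/L = 392.65 mL.
R = (PIP − Pplat)/V̇ = (27.4 − 23.6) / 0.6333 = 3.8/0.6333 = 6.0 cmH2O·s/L.
C = Vt/(Pplat − PEEP) = 392.65 / (23.6 − 10) = 392.65/13.6 = 28.871 mL/cmH2O.
τ = R × C = 6.0 × 0.02887 L/cmH2O = 0.1732 s.
Fraction remaining at end-expiration = e^(−Te/τ) = e^(−0.36/0.1732) = 0.1251 → 12.51%.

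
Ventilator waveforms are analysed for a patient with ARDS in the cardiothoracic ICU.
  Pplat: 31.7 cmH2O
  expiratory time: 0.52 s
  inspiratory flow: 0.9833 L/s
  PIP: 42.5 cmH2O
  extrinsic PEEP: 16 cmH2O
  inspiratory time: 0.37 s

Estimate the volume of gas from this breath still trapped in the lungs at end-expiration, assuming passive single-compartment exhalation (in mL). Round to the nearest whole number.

Vt = flow × Ti = 0.9833 L/s × 0.37 s × 1000 mL/L = 363.82 mL.
R = (PIP − Pplat)/V̇ = (42.5 − 31.7) / 0.9833 = 10.8/0.9833 = 10.983 cmH2O·s/L.
C = Vt/(Pplat − PEEP) = 363.82 / (31.7 − 16) = 363.82/15.7 = 23.173 mL/cmH2O.
τ = R × C = 10.983 × 0.02317 L/cmH2O = 0.2545 s.
Fraction remaining = e^(−Te/τ) = e^(−0.52/0.2545) = 0.1296.
Trapped volume = 363.82 × 0.1296 = 47.151 mL.

47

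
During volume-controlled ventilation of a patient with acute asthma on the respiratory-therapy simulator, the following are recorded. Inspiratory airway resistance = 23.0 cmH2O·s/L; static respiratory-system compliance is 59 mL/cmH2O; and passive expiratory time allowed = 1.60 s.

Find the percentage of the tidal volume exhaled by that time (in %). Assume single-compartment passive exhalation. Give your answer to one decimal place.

τ = R × C = 23.0 × 59 mL/cmH2O = 23.0 × 0.059 L/cmH2O = 1.357 s.
Passive exhalation: V(t)/V₀ = e^(−t/τ) = e^(−1.60/1.357) = 0.3076.
Fraction exhaled = 1 − 0.3076 = 0.6924 → 69.24%.

69.2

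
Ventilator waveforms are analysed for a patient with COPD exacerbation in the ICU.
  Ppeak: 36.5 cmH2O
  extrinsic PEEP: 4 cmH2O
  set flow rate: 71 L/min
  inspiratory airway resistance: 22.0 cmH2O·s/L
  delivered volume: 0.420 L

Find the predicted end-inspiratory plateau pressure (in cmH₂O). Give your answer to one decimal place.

Flow: 71 L/min ÷ 60 = 1.1833 L/s.
Pplat = PIP − Raw × flow = 36.5 − 22.0 × 1.1833 = 36.5 − 26.033 = 10.467 cmH2O.

10.5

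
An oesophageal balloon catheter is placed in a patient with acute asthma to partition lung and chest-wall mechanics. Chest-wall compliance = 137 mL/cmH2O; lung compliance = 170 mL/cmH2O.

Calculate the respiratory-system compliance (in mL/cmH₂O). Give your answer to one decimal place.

Lung and chest wall are elastances in series: 1/Crs = 1/CL + 1/Ccw.
1/Crs = 1/170 + 1/137 = 0.01318.
Crs = 75.873 mL/cmH2O.

75.9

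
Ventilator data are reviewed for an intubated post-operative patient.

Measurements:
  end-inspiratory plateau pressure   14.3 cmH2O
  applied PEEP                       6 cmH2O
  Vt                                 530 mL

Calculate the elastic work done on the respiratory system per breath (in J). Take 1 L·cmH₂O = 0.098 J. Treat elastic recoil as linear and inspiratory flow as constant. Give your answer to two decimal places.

Elastic work ≈ ½ × (Pplat − PEEP) × Vt = 0.5 × (14.3 − 6) × 0.530 L = 0.5 × 8.3 × 0.530 = 2.2 L·cmH2O.
× 0.098 J/(L·cmH2O) → 0.2156 J.

0.22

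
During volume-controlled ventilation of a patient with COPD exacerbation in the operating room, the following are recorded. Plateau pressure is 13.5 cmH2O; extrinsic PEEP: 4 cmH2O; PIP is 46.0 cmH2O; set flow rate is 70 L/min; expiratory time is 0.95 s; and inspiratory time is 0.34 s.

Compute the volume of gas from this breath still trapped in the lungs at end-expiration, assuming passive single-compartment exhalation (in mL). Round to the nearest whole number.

175

Flow: 70 L/min ÷ 60 = 1.1667 L/s.
Vt = flow × Ti = 1.1667 L/s × 0.34 s × 1000 mL/L = 396.68 mL.
R = (PIP − Pplat)/V̇ = (46.0 − 13.5) / 1.1667 = 32.5/1.1667 = 27.856 cmH2O·s/L.
C = Vt/(Pplat − PEEP) = 396.68 / (13.5 − 4) = 396.68/9.5 = 41.756 mL/cmH2O.
τ = R × C = 27.856 × 0.04176 L/cmH2O = 1.163 s.
Fraction remaining = e^(−Te/τ) = e^(−0.95/1.163) = 0.4418.
Trapped volume = 396.68 × 0.4418 = 175.25 mL.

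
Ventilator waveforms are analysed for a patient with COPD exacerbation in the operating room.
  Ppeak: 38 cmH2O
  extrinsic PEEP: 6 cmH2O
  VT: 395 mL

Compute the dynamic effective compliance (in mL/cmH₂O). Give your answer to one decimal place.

Dynamic compliance = Vt / (PIP − PEEP) = 395 / (38 − 6) = 395 / 32.0 = 12.344 mL/cmH2O.

12.3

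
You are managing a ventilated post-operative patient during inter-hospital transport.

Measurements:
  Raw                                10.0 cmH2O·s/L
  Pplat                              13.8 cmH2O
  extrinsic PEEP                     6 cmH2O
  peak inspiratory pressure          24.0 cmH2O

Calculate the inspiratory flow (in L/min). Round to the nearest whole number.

61

flow = (PIP − Pplat) / Raw = (24.0 − 13.8) / 10.0 = 1.02 L/s × 60 = 61.2 L/min.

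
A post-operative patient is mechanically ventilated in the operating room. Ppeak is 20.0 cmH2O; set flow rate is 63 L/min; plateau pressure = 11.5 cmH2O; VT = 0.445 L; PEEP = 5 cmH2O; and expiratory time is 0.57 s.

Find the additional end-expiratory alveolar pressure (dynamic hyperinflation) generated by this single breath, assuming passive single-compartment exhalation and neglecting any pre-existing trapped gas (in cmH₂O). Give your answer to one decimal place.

Flow: 63 L/min ÷ 60 = 1.05 L/s.
R = (PIP − Pplat)/V̇ = (20.0 − 11.5) / 1.05 = 8.5/1.05 = 8.095 cmH2O·s/L.
C = Vt/(Pplat − PEEP) = 445.0 / (11.5 − 5) = 445.0/6.5 = 68.462 mL/cmH2O.
τ = R × C = 8.095 × 0.06846 L/cmH2O = 0.5542 s.
Fraction remaining = e^(−Te/τ) = e^(−0.57/0.5542) = 0.3575; trapped volume = 445.0 × 0.3575 = 159.09 mL.
Additional alveolar pressure from trapping ≈ V_trapped / C = 159.09 / 68.462 = 2.324 cmH2O.

2.3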